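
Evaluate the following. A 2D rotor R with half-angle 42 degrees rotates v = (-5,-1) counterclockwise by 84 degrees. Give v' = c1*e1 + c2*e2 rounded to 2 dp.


Rotor R = cos(42deg) - sin(42deg)*e12
Rotation angle theta = 2 * 42 = 84 degrees
v' = R*v*~R rotates v by theta.
cos(84deg) = 0.1045, sin(84deg) = 0.9945
v'_1 = -5*cos(84deg) - (-1)*sin(84deg)
= -5*0.1045 - (-1)*0.9945
= 0.47
v'_2 = -5*sin(84deg) + (-1)*cos(84deg)
= -5*0.9945 + (-1)*0.1045
= -5.08
v' = 0.47*e1 - 5.08*e2


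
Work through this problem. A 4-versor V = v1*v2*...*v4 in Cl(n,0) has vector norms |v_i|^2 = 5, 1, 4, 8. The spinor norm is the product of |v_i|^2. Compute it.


Spinor norm N(V) = |v1|^2 * |v2|^2 * ... * |v4|^2
= 5 * 1 * 4 * 8
Running product: 5, 5, 20, 160
N(V) = 160


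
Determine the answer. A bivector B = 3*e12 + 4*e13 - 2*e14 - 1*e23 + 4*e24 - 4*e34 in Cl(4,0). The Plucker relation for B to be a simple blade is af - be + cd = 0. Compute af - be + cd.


Plucker relation: af - be + cd
a*f = 3*(-4) = -12
b*e = 4*4 = 16
c*d = (-2)*(-1) = 2
af - be + cd = -12 - 16 + 2
= -26


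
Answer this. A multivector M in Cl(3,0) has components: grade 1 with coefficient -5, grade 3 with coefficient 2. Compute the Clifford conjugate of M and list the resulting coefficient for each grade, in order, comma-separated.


Clifford conjugate sign for grade k: (-1)^(k(k+1)/2)
Grade 1: (-1)^(1*2/2) = (-1)^1 = -1, coeff -5 -> 5
Grade 3: (-1)^(3*4/2) = (-1)^6 = 1, coeff 2 -> 2
Conjugated coefficients: 5, 2


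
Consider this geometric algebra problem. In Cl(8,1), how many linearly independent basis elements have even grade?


Even subalgebra dimension = 2^(n-1)
n = 8 + 1 = 9
2^(9 - 1) = 2^8 = 256
Verification: sum of C(9,k) for even k = 1 + 36 + 126 + 84 + 9 = 256
Result = 256


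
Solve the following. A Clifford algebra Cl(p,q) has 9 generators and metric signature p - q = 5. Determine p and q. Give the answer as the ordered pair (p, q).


We need p + q = 9 and p - q = 5.
Adding: 2p = 9 + 5 = 14, so p = 7.
Then q = 9 - 7 = 2.
(p, q) = (7, 2)


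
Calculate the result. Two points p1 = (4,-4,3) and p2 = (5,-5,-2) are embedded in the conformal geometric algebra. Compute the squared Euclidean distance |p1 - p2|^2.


p1 - p2 = (-1, 1, 5)
|p1 - p2|^2 = (-1)^2 + 1^2 + 5^2
= 1 + 1 + 25
= 27


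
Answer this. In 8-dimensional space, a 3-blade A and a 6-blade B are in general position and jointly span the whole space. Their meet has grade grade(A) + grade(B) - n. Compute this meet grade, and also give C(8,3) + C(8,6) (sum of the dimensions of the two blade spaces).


Meet grade = grade(A) + grade(B) - n
= 3 + 6 - 8 = 1
C(8,3) = 56
C(8,6) = 28
dim_A + dim_B = 56 + 28 = 84


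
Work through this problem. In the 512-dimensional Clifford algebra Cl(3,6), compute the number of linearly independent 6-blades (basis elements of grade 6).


Number of grade-k basis blades in Cl(p,q) with n = p + q is C(n, k).
n = 3 + 6 = 9
C(9, 6) = 9! / (6! * 3!)
= 362880 / (720 * 6)
= 84


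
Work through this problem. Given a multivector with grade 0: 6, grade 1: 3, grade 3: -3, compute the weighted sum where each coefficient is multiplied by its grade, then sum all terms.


Grade-weighted sum = sum of grade_k * coefficient_k
0*6 = 0
1*3 = 3
3*(-3) = -9
Total = 0 + 3 + (-9) = -6


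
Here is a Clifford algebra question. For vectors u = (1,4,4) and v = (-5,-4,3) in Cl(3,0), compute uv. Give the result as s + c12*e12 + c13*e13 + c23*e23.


In Cl(3,0): e_i^2 = 1, e_ie_j = -e_je_i for i != j.
Scalar part = u . v = 1*(-5) + 4*(-4) + 4*3
= -5 + (-16) + 12 = -9
e12 coeff = 1*(-4) - 4*(-5) = -4 - (-20) = 16
e13 coeff = 1*3 - 4*(-5) = 3 - (-20) = 23
e23 coeff = 4*3 - 4*(-4) = 12 - (-16) = 28
uv = -9 + 16*e12 + 23*e13 + 28*e23


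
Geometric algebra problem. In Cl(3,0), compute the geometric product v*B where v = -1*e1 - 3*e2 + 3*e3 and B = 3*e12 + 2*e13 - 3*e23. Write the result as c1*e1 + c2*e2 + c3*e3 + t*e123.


vB has grade-1 (vector) and grade-3 (trivector) parts: vB = (v _| B) + (v ^ B).
Vector part <vB>_1:
  e1: -v2*b12 - v3*b13 = -(-3)*(3) - (3)*(2) = 3
  e2: v1*b12 - v3*b23 = (-1)*(3) - (3)*(-3) = 6
  e3: v1*b13 + v2*b23 = (-1)*(2) + (-3)*(-3) = 7
Trivector part <vB>_3:
  e123: v1*b23 - v2*b13 + v3*b12 = (-1)*(-3) - (-3)*(2) + (3)*(3) = 18
vB = 3*e1 + 6*e2 + 7*e3 + 18*e123


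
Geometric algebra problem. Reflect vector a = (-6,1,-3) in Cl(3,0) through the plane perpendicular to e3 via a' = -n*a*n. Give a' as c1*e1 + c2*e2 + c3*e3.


Reflection formula: a' = -n*a*n, with n = e3 (unit vector, n^2 = 1).
For reflection through hyperplane perp to e3:
The component along e3 flips sign, others stay.
a = (-6, 1, -3)
a' = (-6, 1, 3)
a' = -6*e1 + 1*e2 + 3*e3


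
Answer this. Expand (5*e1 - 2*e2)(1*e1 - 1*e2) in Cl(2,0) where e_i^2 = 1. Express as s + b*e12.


Expand: (5*e1 - 2*e2)(1*e1 - 1*e2)
= 5*1*e1e1 + 5*(-1)*e1e2 + (-2)*1*e2e1 + (-2)*(-1)*e2e2
Using e1^2 = e2^2 = 1, e2e1 = -e1e2:
Scalar part s = 5*1 + (-2)*(-1) = 5 + 2 = 7
Bivector part b = 5*(-1) - (-2)*1 = -5 - (-2) = -3
uv = 7 - 3*e12


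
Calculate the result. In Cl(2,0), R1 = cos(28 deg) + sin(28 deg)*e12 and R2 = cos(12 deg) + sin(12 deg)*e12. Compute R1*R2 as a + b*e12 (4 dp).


Same-plane rotors commute and their half-angles add:
R1*R2 = cos(a1 + a2) + sin(a1 + a2)*e12.
a1 + a2 = 28 + 12 = 40 deg
cos(40 deg) = 0.7660
sin(40 deg) = 0.6428
R1*R2 = 0.7660 + 0.6428*e12


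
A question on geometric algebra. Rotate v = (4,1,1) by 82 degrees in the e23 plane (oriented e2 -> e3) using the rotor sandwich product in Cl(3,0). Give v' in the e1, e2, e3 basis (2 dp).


Rotor R = cos(41deg) - sin(41deg)*e23
Rotation angle theta = 2 * 41 = 82 degrees in the e23 plane (e2 -> e3).
The component perpendicular to the plane (e1) is invariant: v'_1 = v1 = 4.00
cos(82deg) = 0.1392, sin(82deg) = 0.9903
v'_2 = v2*cos(theta) - v3*sin(theta) = 1*0.1392 - 1*0.9903 = -0.85
v'_3 = v2*sin(theta) + v3*cos(theta) = 1*0.9903 + 1*0.1392 = 1.13
v' = 4.00*e1 - 0.85*e2 + 1.13*e3


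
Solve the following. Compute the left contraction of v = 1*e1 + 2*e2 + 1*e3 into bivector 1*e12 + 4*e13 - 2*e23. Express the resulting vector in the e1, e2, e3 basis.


Left contraction v _| B = <vB>_1 (grade-1 part of the geometric product vB).
Using e1_|e12 = e2, e2_|e12 = -e1, e1_|e13 = e3, e3_|e13 = -e1, e2_|e23 = e3, e3_|e23 = -e2:
e1 coeff: -v2*b12 - v3*b13 = -(2)*(1) - (1)*(4) = -6
e2 coeff: v1*b12 - v3*b23 = (1)*(1) - (1)*(-2) = 3
e3 coeff: v1*b13 + v2*b23 = (1)*(4) + (2)*(-2) = 0
v _| B = -6*e1 + 3*e2 + 0*e3


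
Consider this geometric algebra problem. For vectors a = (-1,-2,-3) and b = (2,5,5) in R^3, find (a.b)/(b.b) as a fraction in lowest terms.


Projection coefficient = (a . b) / (b . b)
a . b = (-1)*2 + (-2)*5 + (-3)*5
= -2 + (-10) + (-15) = -27
b . b = 2^2 + 5^2 + 5^2
= 4 + 25 + 25 = 54
Coefficient = -27/54
In lowest terms: -1/2


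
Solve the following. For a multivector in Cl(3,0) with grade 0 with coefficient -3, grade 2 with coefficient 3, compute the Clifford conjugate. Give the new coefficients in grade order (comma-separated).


Clifford conjugate sign for grade k: (-1)^(k(k+1)/2)
Grade 0: (-1)^(0*1/2) = (-1)^0 = 1, coeff -3 -> -3
Grade 2: (-1)^(2*3/2) = (-1)^3 = -1, coeff 3 -> -3
Conjugated coefficients: -3, -3


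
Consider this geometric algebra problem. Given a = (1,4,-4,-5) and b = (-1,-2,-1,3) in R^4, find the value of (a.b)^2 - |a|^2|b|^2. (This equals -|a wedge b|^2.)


a . b = 1*(-1) + 4*(-2) + (-4)*(-1) + (-5)*3
= -1 + (-8) + 4 + (-15) = -20
|a|^2 = 1^2 + 4^2 + (-4)^2 + (-5)^2 = 58
|b|^2 = (-1)^2 + (-2)^2 + (-1)^2 + 3^2 = 15
(a.b)^2 = (-20)^2 = 400
|a|^2 * |b|^2 = 58 * 15 = 870
Result = 400 - 870 = -470


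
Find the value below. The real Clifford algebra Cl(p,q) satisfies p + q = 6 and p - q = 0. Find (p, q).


We need p + q = 6 and p - q = 0.
Adding: 2p = 6 + 0 = 6, so p = 3.
Then q = 6 - 3 = 3.
(p, q) = (3, 3)


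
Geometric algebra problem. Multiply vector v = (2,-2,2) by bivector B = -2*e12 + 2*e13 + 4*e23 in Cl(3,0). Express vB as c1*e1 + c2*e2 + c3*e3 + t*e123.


vB has grade-1 (vector) and grade-3 (trivector) parts: vB = (v _| B) + (v ^ B).
Vector part <vB>_1:
  e1: -v2*b12 - v3*b13 = -(-2)*(-2) - (2)*(2) = -8
  e2: v1*b12 - v3*b23 = (2)*(-2) - (2)*(4) = -12
  e3: v1*b13 + v2*b23 = (2)*(2) + (-2)*(4) = -4
Trivector part <vB>_3:
  e123: v1*b23 - v2*b13 + v3*b12 = (2)*(4) - (-2)*(2) + (2)*(-2) = 8
vB = -8*e1 - 12*e2 - 4*e3 + 8*e123


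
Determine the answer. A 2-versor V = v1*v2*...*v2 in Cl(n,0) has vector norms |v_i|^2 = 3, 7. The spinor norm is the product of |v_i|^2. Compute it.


Spinor norm N(V) = |v1|^2 * |v2|^2 * ... * |v2|^2
= 3 * 7
Running product: 3, 21
N(V) = 21


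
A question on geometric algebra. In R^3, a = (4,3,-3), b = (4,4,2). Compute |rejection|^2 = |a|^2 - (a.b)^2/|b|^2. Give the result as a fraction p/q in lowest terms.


|a|^2 = 4^2 + 3^2 + (-3)^2 = 34
|b|^2 = 4^2 + 4^2 + 2^2 = 36
a . b = 4*4 + 3*4 + (-3)*2 = 22
(a.b)^2 = 22^2 = 484
|rej|^2 = 34 - 484/36
= (1224 - 484)/36
= 740/36
In lowest terms: 185/9


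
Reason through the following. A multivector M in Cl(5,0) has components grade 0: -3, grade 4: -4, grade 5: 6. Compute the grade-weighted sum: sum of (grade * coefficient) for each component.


Grade-weighted sum = sum of grade_k * coefficient_k
0*(-3) = 0
4*(-4) = -16
5*6 = 30
Total = 0 + (-16) + 30 = 14


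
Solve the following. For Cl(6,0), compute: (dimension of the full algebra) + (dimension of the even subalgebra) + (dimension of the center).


n = 6 + 0 = 6
Total dim = 2^6 = 64
Even subalgebra dim = 2^5 = 32
n is even, so center dim = 1
Sum = 64 + 32 + 1 = 97


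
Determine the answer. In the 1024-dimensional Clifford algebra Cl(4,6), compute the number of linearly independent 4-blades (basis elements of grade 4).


Number of grade-k basis blades in Cl(p,q) with n = p + q is C(n, k).
n = 4 + 6 = 10
C(10, 4) = 10! / (4! * 6!)
= 3628800 / (24 * 720)
= 210


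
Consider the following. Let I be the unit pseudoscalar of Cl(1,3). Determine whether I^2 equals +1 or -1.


The pseudoscalar I = e1...e_n (product of all n generators) of Cl(p,q) satisfies I^2 = (-1)^(q + n(n-1)/2).
p = 1, q = 3, n = p + q = 4
n(n-1)/2 = 4 * 3 / 2 = 6
Exponent = q + n(n-1)/2 = 3 + 6 = 9
I^2 = (-1)^9 = -1


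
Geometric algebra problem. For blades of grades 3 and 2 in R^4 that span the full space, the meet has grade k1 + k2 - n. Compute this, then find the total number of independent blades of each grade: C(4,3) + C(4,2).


Meet grade = grade(A) + grade(B) - n
= 3 + 2 - 4 = 1
C(4,3) = 4
C(4,2) = 6
dim_A + dim_B = 4 + 6 = 10


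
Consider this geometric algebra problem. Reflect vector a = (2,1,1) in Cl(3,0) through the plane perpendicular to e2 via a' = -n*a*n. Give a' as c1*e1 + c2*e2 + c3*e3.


Reflection formula: a' = -n*a*n, with n = e2 (unit vector, n^2 = 1).
For reflection through hyperplane perp to e2:
The component along e2 flips sign, others stay.
a = (2, 1, 1)
a' = (2, -1, 1)
a' = 2*e1 - 1*e2 + 1*e3


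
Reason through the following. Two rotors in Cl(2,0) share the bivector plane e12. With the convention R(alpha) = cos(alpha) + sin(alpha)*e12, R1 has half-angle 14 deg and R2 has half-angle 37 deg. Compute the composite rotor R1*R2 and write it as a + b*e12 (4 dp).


Same-plane rotors commute and their half-angles add:
R1*R2 = cos(a1 + a2) + sin(a1 + a2)*e12.
a1 + a2 = 14 + 37 = 51 deg
cos(51 deg) = 0.6293
sin(51 deg) = 0.7771
R1*R2 = 0.6293 + 0.7771*e12


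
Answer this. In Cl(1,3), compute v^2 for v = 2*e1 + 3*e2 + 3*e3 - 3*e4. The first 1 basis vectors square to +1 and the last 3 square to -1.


v^2 = sum of c_i^2 * e_i^2
Positive signature terms (e_i^2 = +1): 2^2 = 4
Negative signature terms (e_j^2 = -1): 3^2 + 3^2 + (-3)^2 = 27
v^2 = 4 - 27 = -23


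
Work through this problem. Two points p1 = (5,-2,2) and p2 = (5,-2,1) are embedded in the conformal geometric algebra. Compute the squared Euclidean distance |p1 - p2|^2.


p1 - p2 = (0, 0, 1)
|p1 - p2|^2 = 0^2 + 0^2 + 1^2
= 0 + 0 + 1
= 1


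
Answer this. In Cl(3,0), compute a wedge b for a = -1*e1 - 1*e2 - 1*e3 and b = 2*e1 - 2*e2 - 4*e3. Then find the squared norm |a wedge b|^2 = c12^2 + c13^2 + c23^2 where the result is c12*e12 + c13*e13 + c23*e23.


a wedge b = (a1*b2 - a2*b1)*e12 + (a1*b3 - a3*b1)*e13 + (a2*b3 - a3*b2)*e23
e12 coeff: (-1)*(-2) - (-1)*2 = 2 - (-2) = 4
e13 coeff: (-1)*(-4) - (-1)*2 = 4 - (-2) = 6
e23 coeff: (-1)*(-4) - (-1)*(-2) = 4 - 2 = 2
|a wedge b|^2 = 4^2 + 6^2 + 2^2
= 16 + 36 + 4
= 56


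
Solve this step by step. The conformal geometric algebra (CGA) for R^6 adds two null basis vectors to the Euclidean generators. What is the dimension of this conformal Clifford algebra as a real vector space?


The conformal model of R^6 uses Cl(7,1): the 6 Euclidean generators plus two extra orthogonal generators e+ (e+^2 = +1) and e- (e-^2 = -1), from which the null vectors e0, einf are built.
Number of generators m = 6 + 2 = 8.
dim Cl(p,q) = 2^m = 2^8 = 256


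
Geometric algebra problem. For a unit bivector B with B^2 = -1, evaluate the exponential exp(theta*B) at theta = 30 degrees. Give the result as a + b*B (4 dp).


For a unit bivector B with B^2 = -1, the exponential series gives
e^(theta*B) = cos(theta) + sin(theta)*B (the GA analogue of Euler's formula).
theta = 30 degrees = 0.523599 rad
cos(30 deg) = 0.8660
sin(30 deg) = 0.5000
exp(theta*B) = 0.8660 + 0.5000*B


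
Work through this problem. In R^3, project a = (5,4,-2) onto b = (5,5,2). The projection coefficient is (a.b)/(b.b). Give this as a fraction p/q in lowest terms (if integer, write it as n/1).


Projection coefficient = (a . b) / (b . b)
a . b = 5*5 + 4*5 + (-2)*2
= 25 + 20 + (-4) = 41
b . b = 5^2 + 5^2 + 2^2
= 25 + 25 + 4 = 54
Coefficient = 41/54
In lowest terms: 41/54


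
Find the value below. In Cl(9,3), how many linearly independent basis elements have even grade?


Even subalgebra dimension = 2^(n-1)
n = 9 + 3 = 12
2^(12 - 1) = 2^11 = 2048
Verification: sum of C(12,k) for even k = 1 + 66 + 495 + 924 + 495 + 66 + 1 = 2048
Result = 2048


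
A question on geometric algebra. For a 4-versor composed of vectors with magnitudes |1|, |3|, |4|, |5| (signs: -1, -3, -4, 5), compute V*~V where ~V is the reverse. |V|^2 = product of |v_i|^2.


Each vector v_i has |v_i|^2 = s_i^2
Squared scales: (-1)^2 = 1, (-3)^2 = 9, (-4)^2 = 16, 5^2 = 25
|V|^2 = 1 * 9 * 16 * 25
= 3600


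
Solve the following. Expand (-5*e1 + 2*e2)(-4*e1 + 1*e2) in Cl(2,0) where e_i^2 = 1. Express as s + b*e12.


Expand: (-5*e1 + 2*e2)(-4*e1 + 1*e2)
= (-5)*(-4)*e1e1 + (-5)*1*e1e2 + 2*(-4)*e2e1 + 2*1*e2e2
Using e1^2 = e2^2 = 1, e2e1 = -e1e2:
Scalar part s = (-5)*(-4) + 2*1 = 20 + 2 = 22
Bivector part b = (-5)*1 - 2*(-4) = -5 - (-8) = 3
uv = 22 + 3*e12


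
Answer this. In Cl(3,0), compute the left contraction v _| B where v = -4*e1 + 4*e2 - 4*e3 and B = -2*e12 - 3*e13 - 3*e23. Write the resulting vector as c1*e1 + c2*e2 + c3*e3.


Left contraction v _| B = <vB>_1 (grade-1 part of the geometric product vB).
Using e1_|e12 = e2, e2_|e12 = -e1, e1_|e13 = e3, e3_|e13 = -e1, e2_|e23 = e3, e3_|e23 = -e2:
e1 coeff: -v2*b12 - v3*b13 = -(4)*(-2) - (-4)*(-3) = -4
e2 coeff: v1*b12 - v3*b23 = (-4)*(-2) - (-4)*(-3) = -4
e3 coeff: v1*b13 + v2*b23 = (-4)*(-3) + (4)*(-3) = 0
v _| B = -4*e1 - 4*e2 + 0*e3


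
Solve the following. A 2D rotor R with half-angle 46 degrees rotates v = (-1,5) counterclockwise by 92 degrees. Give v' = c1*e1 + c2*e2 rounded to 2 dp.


Rotor R = cos(46deg) - sin(46deg)*e12
Rotation angle theta = 2 * 46 = 92 degrees
v' = R*v*~R rotates v by theta.
cos(92deg) = -0.0349, sin(92deg) = 0.9994
v'_1 = -1*cos(92deg) - 5*sin(92deg)
= -1*(-0.0349) - 5*0.9994
= -4.96
v'_2 = -1*sin(92deg) + 5*cos(92deg)
= -1*0.9994 + 5*(-0.0349)
= -1.17
v' = -4.96*e1 - 1.17*e2


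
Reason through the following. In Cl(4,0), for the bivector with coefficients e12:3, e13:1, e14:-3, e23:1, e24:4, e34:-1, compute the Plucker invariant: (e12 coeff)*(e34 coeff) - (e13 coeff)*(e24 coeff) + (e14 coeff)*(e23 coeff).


Plucker relation: af - be + cd
a*f = 3*(-1) = -3
b*e = 1*4 = 4
c*d = (-3)*1 = -3
af - be + cd = -3 - 4 + (-3)
= -10


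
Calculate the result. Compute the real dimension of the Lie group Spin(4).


Spin(n) double-covers SO(n); both have Lie algebra so(n) of dimension n(n-1)/2.
n = 4
n(n-1) = 4 * 3 = 12
dim Spin(4) = 12/2 = 6


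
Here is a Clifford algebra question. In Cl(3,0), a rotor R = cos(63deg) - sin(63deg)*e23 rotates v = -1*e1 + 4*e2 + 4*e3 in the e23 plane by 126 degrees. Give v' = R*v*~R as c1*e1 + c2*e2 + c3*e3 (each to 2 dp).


Rotor R = cos(63deg) - sin(63deg)*e23
Rotation angle theta = 2 * 63 = 126 degrees in the e23 plane (e2 -> e3).
The component perpendicular to the plane (e1) is invariant: v'_1 = v1 = -1.00
cos(126deg) = -0.5878, sin(126deg) = 0.8090
v'_2 = v2*cos(theta) - v3*sin(theta) = 4*(-0.5878) - 4*0.8090 = -5.59
v'_3 = v2*sin(theta) + v3*cos(theta) = 4*0.8090 + 4*(-0.5878) = 0.88
v' = -1.00*e1 - 5.59*e2 + 0.88*e3


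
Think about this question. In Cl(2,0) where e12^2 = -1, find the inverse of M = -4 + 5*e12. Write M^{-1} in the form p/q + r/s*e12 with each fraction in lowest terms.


M = -4 + 5*e12, where e12^2 = -1.
Since M commutes with its reverse ~M = a - b*e12, M * ~M = a^2 - b^2*e12^2 = a^2 + b^2.
So M^{-1} = ~M / (a^2 + b^2) = (a - b*e12)/(a^2 + b^2).
a^2 + b^2 = 16 + 25 = 41
Scalar part = -4/41 = -4/41
Bivector coeff = -5/41 = -5/41
M^{-1} = -4/41 - 5/41*e12


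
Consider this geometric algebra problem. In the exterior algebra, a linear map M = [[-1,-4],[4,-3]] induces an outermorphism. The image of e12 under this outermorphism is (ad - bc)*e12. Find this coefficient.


The outermorphism of a linear map f sends e1^e2 to f(e1)^f(e2).
f(e1) = -1*e1 + 4*e2
f(e2) = -4*e1 - 3*e2
f(e1) ^ f(e2) = (-1*e1 + 4*e2) ^ (-4*e1 - 3*e2)
= (-1)*(-3)*e12 + 4*(-4)*e21
= (3 - (-16))*e12
= 19*e12
Coefficient = 19


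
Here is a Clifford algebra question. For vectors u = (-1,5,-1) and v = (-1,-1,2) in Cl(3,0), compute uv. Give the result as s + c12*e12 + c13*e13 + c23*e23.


In Cl(3,0): e_i^2 = 1, e_ie_j = -e_je_i for i != j.
Scalar part = u . v = (-1)*(-1) + 5*(-1) + (-1)*2
= 1 + (-5) + (-2) = -6
e12 coeff = (-1)*(-1) - 5*(-1) = 1 - (-5) = 6
e13 coeff = (-1)*2 - (-1)*(-1) = -2 - 1 = -3
e23 coeff = 5*2 - (-1)*(-1) = 10 - 1 = 9
uv = -6 + 6*e12 - 3*e13 + 9*e23


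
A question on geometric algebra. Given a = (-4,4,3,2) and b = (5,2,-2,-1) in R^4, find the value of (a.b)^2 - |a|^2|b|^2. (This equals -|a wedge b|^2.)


a . b = (-4)*5 + 4*2 + 3*(-2) + 2*(-1)
= -20 + 8 + (-6) + (-2) = -20
|a|^2 = (-4)^2 + 4^2 + 3^2 + 2^2 = 45
|b|^2 = 5^2 + 2^2 + (-2)^2 + (-1)^2 = 34
(a.b)^2 = (-20)^2 = 400
|a|^2 * |b|^2 = 45 * 34 = 1530
Result = 400 - 1530 = -1130


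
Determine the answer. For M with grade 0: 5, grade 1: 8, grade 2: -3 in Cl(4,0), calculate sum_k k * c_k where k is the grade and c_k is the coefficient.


Grade-weighted sum = sum of grade_k * coefficient_k
0*5 = 0
1*8 = 8
2*(-3) = -6
Total = 0 + 8 + (-6) = 2


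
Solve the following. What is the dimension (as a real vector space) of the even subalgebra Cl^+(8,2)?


Even subalgebra dimension = 2^(n-1)
n = 8 + 2 = 10
2^(10 - 1) = 2^9 = 512
Verification: sum of C(10,k) for even k = 1 + 45 + 210 + 210 + 45 + 1 = 512
Result = 512


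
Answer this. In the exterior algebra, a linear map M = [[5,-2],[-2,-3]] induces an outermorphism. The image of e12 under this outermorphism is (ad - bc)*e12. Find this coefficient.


The outermorphism of a linear map f sends e1^e2 to f(e1)^f(e2).
f(e1) = 5*e1 - 2*e2
f(e2) = -2*e1 - 3*e2
f(e1) ^ f(e2) = (5*e1 - 2*e2) ^ (-2*e1 - 3*e2)
= 5*(-3)*e12 + (-2)*(-2)*e21
= (-15 - 4)*e12
= -19*e12
Coefficient = -19


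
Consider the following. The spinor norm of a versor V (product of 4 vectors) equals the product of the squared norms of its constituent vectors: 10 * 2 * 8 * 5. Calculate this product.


Spinor norm N(V) = |v1|^2 * |v2|^2 * ... * |v4|^2
= 10 * 2 * 8 * 5
Running product: 10, 20, 160, 800
N(V) = 800


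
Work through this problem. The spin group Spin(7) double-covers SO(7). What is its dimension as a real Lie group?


Spin(n) double-covers SO(n); both have Lie algebra so(n) of dimension n(n-1)/2.
n = 7
n(n-1) = 7 * 6 = 42
dim Spin(7) = 42/2 = 21


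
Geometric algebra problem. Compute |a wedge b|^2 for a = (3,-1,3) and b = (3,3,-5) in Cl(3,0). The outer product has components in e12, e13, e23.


a wedge b = (a1*b2 - a2*b1)*e12 + (a1*b3 - a3*b1)*e13 + (a2*b3 - a3*b2)*e23
e12 coeff: 3*3 - (-1)*3 = 9 - (-3) = 12
e13 coeff: 3*(-5) - 3*3 = -15 - 9 = -24
e23 coeff: (-1)*(-5) - 3*3 = 5 - 9 = -4
|a wedge b|^2 = 12^2 + (-24)^2 + (-4)^2
= 144 + 576 + 16
= 736


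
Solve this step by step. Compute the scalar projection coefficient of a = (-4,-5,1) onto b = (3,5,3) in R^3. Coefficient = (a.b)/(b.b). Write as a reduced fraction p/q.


Projection coefficient = (a . b) / (b . b)
a . b = (-4)*3 + (-5)*5 + 1*3
= -12 + (-25) + 3 = -34
b . b = 3^2 + 5^2 + 3^2
= 9 + 25 + 9 = 43
Coefficient = -34/43
In lowest terms: -34/43


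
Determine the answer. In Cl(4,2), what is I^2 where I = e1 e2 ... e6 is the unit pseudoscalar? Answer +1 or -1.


The pseudoscalar I = e1...e_n (product of all n generators) of Cl(p,q) satisfies I^2 = (-1)^(q + n(n-1)/2).
p = 4, q = 2, n = p + q = 6
n(n-1)/2 = 6 * 5 / 2 = 15
Exponent = q + n(n-1)/2 = 2 + 15 = 17
I^2 = (-1)^17 = -1


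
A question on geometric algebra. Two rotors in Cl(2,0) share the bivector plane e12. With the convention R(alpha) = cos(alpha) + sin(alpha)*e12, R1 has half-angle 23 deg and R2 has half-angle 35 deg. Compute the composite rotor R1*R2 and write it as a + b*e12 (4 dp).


Same-plane rotors commute and their half-angles add:
R1*R2 = cos(a1 + a2) + sin(a1 + a2)*e12.
a1 + a2 = 23 + 35 = 58 deg
cos(58 deg) = 0.5299
sin(58 deg) = 0.8480
R1*R2 = 0.5299 + 0.8480*e12


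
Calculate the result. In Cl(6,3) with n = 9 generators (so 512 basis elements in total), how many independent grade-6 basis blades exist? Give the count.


Number of grade-k basis blades in Cl(p,q) with n = p + q is C(n, k).
n = 6 + 3 = 9
C(9, 6) = 9! / (6! * 3!)
= 362880 / (720 * 6)
= 84


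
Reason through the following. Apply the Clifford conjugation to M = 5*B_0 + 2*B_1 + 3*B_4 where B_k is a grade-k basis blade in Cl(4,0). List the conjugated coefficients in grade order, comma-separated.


Clifford conjugate sign for grade k: (-1)^(k(k+1)/2)
Grade 0: (-1)^(0*1/2) = (-1)^0 = 1, coeff 5 -> 5
Grade 1: (-1)^(1*2/2) = (-1)^1 = -1, coeff 2 -> -2
Grade 4: (-1)^(4*5/2) = (-1)^10 = 1, coeff 3 -> 3
Conjugated coefficients: 5, -2, 3


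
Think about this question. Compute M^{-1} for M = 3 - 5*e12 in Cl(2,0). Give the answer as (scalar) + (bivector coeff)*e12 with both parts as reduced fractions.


M = 3 - 5*e12, where e12^2 = -1.
Since M commutes with its reverse ~M = a - b*e12, M * ~M = a^2 - b^2*e12^2 = a^2 + b^2.
So M^{-1} = ~M / (a^2 + b^2) = (a - b*e12)/(a^2 + b^2).
a^2 + b^2 = 9 + 25 = 34
Scalar part = 3/34 = 3/34
Bivector coeff = 5/34 = 5/34
M^{-1} = 3/34 + 5/34*e12


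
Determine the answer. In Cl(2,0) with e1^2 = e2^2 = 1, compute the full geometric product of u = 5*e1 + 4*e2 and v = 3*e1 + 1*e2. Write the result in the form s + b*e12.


Expand: (5*e1 + 4*e2)(3*e1 + 1*e2)
= 5*3*e1e1 + 5*1*e1e2 + 4*3*e2e1 + 4*1*e2e2
Using e1^2 = e2^2 = 1, e2e1 = -e1e2:
Scalar part s = 5*3 + 4*1 = 15 + 4 = 19
Bivector part b = 5*1 - 4*3 = 5 - 12 = -7
uv = 19 - 7*e12


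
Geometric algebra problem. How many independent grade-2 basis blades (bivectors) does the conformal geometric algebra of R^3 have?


The conformal model of R^3 uses Cl(4,1) with m = 3 + 2 = 5 generators.
Number of grade-2 blades = C(m, 2) = C(5, 2)
= 5*4/2 = 10


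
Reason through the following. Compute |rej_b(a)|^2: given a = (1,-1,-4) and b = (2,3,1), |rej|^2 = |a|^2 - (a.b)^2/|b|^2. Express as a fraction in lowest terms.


|a|^2 = 1^2 + (-1)^2 + (-4)^2 = 18
|b|^2 = 2^2 + 3^2 + 1^2 = 14
a . b = 1*2 + (-1)*3 + (-4)*1 = -5
(a.b)^2 = (-5)^2 = 25
|rej|^2 = 18 - 25/14
= (252 - 25)/14
= 227/14
In lowest terms: 227/14


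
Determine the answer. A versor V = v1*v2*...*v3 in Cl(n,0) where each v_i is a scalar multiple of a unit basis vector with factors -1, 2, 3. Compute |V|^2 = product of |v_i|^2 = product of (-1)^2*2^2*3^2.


Each vector v_i has |v_i|^2 = s_i^2
Squared scales: (-1)^2 = 1, 2^2 = 4, 3^2 = 9
|V|^2 = 1 * 4 * 9
= 36


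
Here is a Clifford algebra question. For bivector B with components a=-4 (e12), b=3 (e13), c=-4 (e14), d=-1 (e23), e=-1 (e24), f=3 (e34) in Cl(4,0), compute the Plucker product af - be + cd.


Plucker relation: af - be + cd
a*f = (-4)*3 = -12
b*e = 3*(-1) = -3
c*d = (-4)*(-1) = 4
af - be + cd = -12 - (-3) + 4
= -5


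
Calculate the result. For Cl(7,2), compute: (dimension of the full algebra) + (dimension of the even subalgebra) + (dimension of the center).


n = 7 + 2 = 9
Total dim = 2^9 = 512
Even subalgebra dim = 2^8 = 256
n is odd, so center dim = 2
Sum = 512 + 256 + 2 = 770


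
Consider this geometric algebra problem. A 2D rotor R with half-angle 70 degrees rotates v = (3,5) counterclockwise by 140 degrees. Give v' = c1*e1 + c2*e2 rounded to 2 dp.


Rotor R = cos(70deg) - sin(70deg)*e12
Rotation angle theta = 2 * 70 = 140 degrees
v' = R*v*~R rotates v by theta.
cos(140deg) = -0.7660, sin(140deg) = 0.6428
v'_1 = 3*cos(140deg) - 5*sin(140deg)
= 3*(-0.7660) - 5*0.6428
= -5.51
v'_2 = 3*sin(140deg) + 5*cos(140deg)
= 3*0.6428 + 5*(-0.7660)
= -1.90
v' = -5.51*e1 - 1.90*e2


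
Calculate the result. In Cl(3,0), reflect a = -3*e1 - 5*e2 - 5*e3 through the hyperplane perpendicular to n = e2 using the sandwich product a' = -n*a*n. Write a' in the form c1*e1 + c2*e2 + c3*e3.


Reflection formula: a' = -n*a*n, with n = e2 (unit vector, n^2 = 1).
For reflection through hyperplane perp to e2:
The component along e2 flips sign, others stay.
a = (-3, -5, -5)
a' = (-3, 5, -5)
a' = -3*e1 + 5*e2 - 5*e3


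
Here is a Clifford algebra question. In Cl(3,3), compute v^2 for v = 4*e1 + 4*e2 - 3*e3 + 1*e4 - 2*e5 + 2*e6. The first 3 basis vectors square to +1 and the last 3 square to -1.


v^2 = sum of c_i^2 * e_i^2
Positive signature terms (e_i^2 = +1): 4^2 + 4^2 + (-3)^2 = 41
Negative signature terms (e_j^2 = -1): 1^2 + (-2)^2 + 2^2 = 9
v^2 = 41 - 9 = 32


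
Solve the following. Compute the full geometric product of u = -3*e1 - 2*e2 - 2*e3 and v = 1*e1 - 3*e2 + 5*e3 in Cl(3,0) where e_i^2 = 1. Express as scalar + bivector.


In Cl(3,0): e_i^2 = 1, e_ie_j = -e_je_i for i != j.
Scalar part = u . v = (-3)*1 + (-2)*(-3) + (-2)*5
= -3 + 6 + (-10) = -7
e12 coeff = (-3)*(-3) - (-2)*1 = 9 - (-2) = 11
e13 coeff = (-3)*5 - (-2)*1 = -15 - (-2) = -13
e23 coeff = (-2)*5 - (-2)*(-3) = -10 - 6 = -16
uv = -7 + 11*e12 - 13*e13 - 16*e23


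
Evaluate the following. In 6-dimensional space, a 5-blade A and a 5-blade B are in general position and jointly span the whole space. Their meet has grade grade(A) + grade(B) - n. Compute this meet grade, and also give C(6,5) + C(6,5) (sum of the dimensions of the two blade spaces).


Meet grade = grade(A) + grade(B) - n
= 5 + 5 - 6 = 4
C(6,5) = 6
C(6,5) = 6
dim_A + dim_B = 6 + 6 = 12


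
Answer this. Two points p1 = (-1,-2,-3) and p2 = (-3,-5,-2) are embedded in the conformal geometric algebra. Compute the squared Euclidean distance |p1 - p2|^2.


p1 - p2 = (2, 3, -1)
|p1 - p2|^2 = 2^2 + 3^2 + (-1)^2
= 4 + 9 + 1
= 14


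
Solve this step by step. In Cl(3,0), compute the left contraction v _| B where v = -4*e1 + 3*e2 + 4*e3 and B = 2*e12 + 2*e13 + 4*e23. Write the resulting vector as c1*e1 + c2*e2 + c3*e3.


Left contraction v _| B = <vB>_1 (grade-1 part of the geometric product vB).
Using e1_|e12 = e2, e2_|e12 = -e1, e1_|e13 = e3, e3_|e13 = -e1, e2_|e23 = e3, e3_|e23 = -e2:
e1 coeff: -v2*b12 - v3*b13 = -(3)*(2) - (4)*(2) = -14
e2 coeff: v1*b12 - v3*b23 = (-4)*(2) - (4)*(4) = -24
e3 coeff: v1*b13 + v2*b23 = (-4)*(2) + (3)*(4) = 4
v _| B = -14*e1 - 24*e2 + 4*e3


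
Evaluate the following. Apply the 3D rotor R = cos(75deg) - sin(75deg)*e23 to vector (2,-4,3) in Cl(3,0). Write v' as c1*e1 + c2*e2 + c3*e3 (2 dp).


Rotor R = cos(75deg) - sin(75deg)*e23
Rotation angle theta = 2 * 75 = 150 degrees in the e23 plane (e2 -> e3).
The component perpendicular to the plane (e1) is invariant: v'_1 = v1 = 2.00
cos(150deg) = -0.8660, sin(150deg) = 0.5000
v'_2 = v2*cos(theta) - v3*sin(theta) = -4*(-0.8660) - 3*0.5000 = 1.96
v'_3 = v2*sin(theta) + v3*cos(theta) = -4*0.5000 + 3*(-0.8660) = -4.60
v' = 2.00*e1 + 1.96*e2 - 4.60*e3


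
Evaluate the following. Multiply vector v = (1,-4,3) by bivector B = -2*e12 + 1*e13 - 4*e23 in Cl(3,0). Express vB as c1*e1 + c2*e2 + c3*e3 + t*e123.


vB has grade-1 (vector) and grade-3 (trivector) parts: vB = (v _| B) + (v ^ B).
Vector part <vB>_1:
  e1: -v2*b12 - v3*b13 = -(-4)*(-2) - (3)*(1) = -11
  e2: v1*b12 - v3*b23 = (1)*(-2) - (3)*(-4) = 10
  e3: v1*b13 + v2*b23 = (1)*(1) + (-4)*(-4) = 17
Trivector part <vB>_3:
  e123: v1*b23 - v2*b13 + v3*b12 = (1)*(-4) - (-4)*(1) + (3)*(-2) = -6
vB = -11*e1 + 10*e2 + 17*e3 - 6*e123


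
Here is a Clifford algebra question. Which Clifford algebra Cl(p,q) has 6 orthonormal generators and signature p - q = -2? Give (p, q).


We need p + q = 6 and p - q = -2.
Adding: 2p = 6 + (-2) = 4, so p = 2.
Then q = 6 - 2 = 4.
(p, q) = (2, 4)


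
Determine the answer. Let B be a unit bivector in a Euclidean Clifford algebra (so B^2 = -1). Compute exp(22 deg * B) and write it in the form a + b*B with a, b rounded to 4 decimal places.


For a unit bivector B with B^2 = -1, the exponential series gives
e^(theta*B) = cos(theta) + sin(theta)*B (the GA analogue of Euler's formula).
theta = 22 degrees = 0.383972 rad
cos(22 deg) = 0.9272
sin(22 deg) = 0.3746
exp(theta*B) = 0.9272 + 0.3746*B


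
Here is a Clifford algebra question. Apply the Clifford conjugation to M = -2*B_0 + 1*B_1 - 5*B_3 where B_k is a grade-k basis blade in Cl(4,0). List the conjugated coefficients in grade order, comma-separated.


Clifford conjugate sign for grade k: (-1)^(k(k+1)/2)
Grade 0: (-1)^(0*1/2) = (-1)^0 = 1, coeff -2 -> -2
Grade 1: (-1)^(1*2/2) = (-1)^1 = -1, coeff 1 -> -1
Grade 3: (-1)^(3*4/2) = (-1)^6 = 1, coeff -5 -> -5
Conjugated coefficients: -2, -1, -5


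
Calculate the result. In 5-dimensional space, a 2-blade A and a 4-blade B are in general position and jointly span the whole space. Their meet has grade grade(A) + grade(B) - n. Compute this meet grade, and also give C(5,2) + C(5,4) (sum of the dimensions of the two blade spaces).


Meet grade = grade(A) + grade(B) - n
= 2 + 4 - 5 = 1
C(5,2) = 10
C(5,4) = 5
dim_A + dim_B = 10 + 5 = 15


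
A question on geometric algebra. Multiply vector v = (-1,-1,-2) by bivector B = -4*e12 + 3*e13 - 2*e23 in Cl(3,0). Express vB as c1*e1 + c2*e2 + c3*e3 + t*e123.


vB has grade-1 (vector) and grade-3 (trivector) parts: vB = (v _| B) + (v ^ B).
Vector part <vB>_1:
  e1: -v2*b12 - v3*b13 = -(-1)*(-4) - (-2)*(3) = 2
  e2: v1*b12 - v3*b23 = (-1)*(-4) - (-2)*(-2) = 0
  e3: v1*b13 + v2*b23 = (-1)*(3) + (-1)*(-2) = -1
Trivector part <vB>_3:
  e123: v1*b23 - v2*b13 + v3*b12 = (-1)*(-2) - (-1)*(3) + (-2)*(-4) = 13
vB = 2*e1 + 0*e2 - 1*e3 + 13*e123


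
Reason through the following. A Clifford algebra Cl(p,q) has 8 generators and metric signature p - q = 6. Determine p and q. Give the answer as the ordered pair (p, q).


We need p + q = 8 and p - q = 6.
Adding: 2p = 8 + 6 = 14, so p = 7.
Then q = 8 - 7 = 1.
(p, q) = (7, 1)


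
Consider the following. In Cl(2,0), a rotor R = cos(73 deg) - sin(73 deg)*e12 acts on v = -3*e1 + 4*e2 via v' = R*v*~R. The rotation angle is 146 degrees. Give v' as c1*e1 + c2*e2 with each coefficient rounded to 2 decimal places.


Rotor R = cos(73deg) - sin(73deg)*e12
Rotation angle theta = 2 * 73 = 146 degrees
v' = R*v*~R rotates v by theta.
cos(146deg) = -0.8290, sin(146deg) = 0.5592
v'_1 = -3*cos(146deg) - 4*sin(146deg)
= -3*(-0.8290) - 4*0.5592
= 0.25
v'_2 = -3*sin(146deg) + 4*cos(146deg)
= -3*0.5592 + 4*(-0.8290)
= -4.99
v' = 0.25*e1 - 4.99*e2


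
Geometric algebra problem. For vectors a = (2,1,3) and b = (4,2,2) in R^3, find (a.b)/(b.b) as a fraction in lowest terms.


Projection coefficient = (a . b) / (b . b)
a . b = 2*4 + 1*2 + 3*2
= 8 + 2 + 6 = 16
b . b = 4^2 + 2^2 + 2^2
= 16 + 4 + 4 = 24
Coefficient = 16/24
In lowest terms: 2/3


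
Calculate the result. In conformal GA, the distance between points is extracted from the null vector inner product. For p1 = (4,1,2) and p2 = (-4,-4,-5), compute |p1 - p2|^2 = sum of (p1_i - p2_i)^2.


p1 - p2 = (8, 5, 7)
|p1 - p2|^2 = 8^2 + 5^2 + 7^2
= 64 + 25 + 49
= 138


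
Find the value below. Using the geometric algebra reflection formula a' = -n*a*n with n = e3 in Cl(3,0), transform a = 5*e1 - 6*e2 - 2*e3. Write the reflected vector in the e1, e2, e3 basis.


Reflection formula: a' = -n*a*n, with n = e3 (unit vector, n^2 = 1).
For reflection through hyperplane perp to e3:
The component along e3 flips sign, others stay.
a = (5, -6, -2)
a' = (5, -6, 2)
a' = 5*e1 - 6*e2 + 2*e3


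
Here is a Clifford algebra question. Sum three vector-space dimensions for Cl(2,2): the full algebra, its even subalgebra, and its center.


n = 2 + 2 = 4
Total dim = 2^4 = 16
Even subalgebra dim = 2^3 = 8
n is even, so center dim = 1
Sum = 16 + 8 + 1 = 25


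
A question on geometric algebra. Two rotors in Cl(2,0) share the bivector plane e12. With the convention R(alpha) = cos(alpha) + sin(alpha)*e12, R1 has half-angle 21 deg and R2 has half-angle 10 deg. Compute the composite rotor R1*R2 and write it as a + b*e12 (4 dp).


Same-plane rotors commute and their half-angles add:
R1*R2 = cos(a1 + a2) + sin(a1 + a2)*e12.
a1 + a2 = 21 + 10 = 31 deg
cos(31 deg) = 0.8572
sin(31 deg) = 0.5150
R1*R2 = 0.8572 + 0.5150*e12


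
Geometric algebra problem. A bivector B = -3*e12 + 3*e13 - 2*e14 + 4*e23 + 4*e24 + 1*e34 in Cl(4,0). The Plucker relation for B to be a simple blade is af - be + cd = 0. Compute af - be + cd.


Plucker relation: af - be + cd
a*f = (-3)*1 = -3
b*e = 3*4 = 12
c*d = (-2)*4 = -8
af - be + cd = -3 - 12 + (-8)
= -23


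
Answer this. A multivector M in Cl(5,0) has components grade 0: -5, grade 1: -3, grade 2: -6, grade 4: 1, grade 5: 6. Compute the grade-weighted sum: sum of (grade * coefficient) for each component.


Grade-weighted sum = sum of grade_k * coefficient_k
0*(-5) = 0
1*(-3) = -3
2*(-6) = -12
4*1 = 4
5*6 = 30
Total = 0 + (-3) + (-12) + 4 + 30 = 19


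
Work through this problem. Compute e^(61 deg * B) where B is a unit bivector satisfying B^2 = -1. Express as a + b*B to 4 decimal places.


For a unit bivector B with B^2 = -1, the exponential series gives
e^(theta*B) = cos(theta) + sin(theta)*B (the GA analogue of Euler's formula).
theta = 61 degrees = 1.064651 rad
cos(61 deg) = 0.4848
sin(61 deg) = 0.8746
exp(theta*B) = 0.4848 + 0.8746*B


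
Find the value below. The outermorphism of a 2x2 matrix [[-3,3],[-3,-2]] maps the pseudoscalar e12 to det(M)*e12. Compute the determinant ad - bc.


The outermorphism of a linear map f sends e1^e2 to f(e1)^f(e2).
f(e1) = -3*e1 - 3*e2
f(e2) = 3*e1 - 2*e2
f(e1) ^ f(e2) = (-3*e1 - 3*e2) ^ (3*e1 - 2*e2)
= (-3)*(-2)*e12 + (-3)*3*e21
= (6 - (-9))*e12
= 15*e12
Coefficient = 15


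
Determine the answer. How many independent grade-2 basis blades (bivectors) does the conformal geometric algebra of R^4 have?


The conformal model of R^4 uses Cl(5,1) with m = 4 + 2 = 6 generators.
Number of grade-2 blades = C(m, 2) = C(6, 2)
= 6*5/2 = 15


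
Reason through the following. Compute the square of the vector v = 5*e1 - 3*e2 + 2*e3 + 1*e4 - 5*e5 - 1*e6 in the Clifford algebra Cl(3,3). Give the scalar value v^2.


v^2 = sum of c_i^2 * e_i^2
Positive signature terms (e_i^2 = +1): 5^2 + (-3)^2 + 2^2 = 38
Negative signature terms (e_j^2 = -1): 1^2 + (-5)^2 + (-1)^2 = 27
v^2 = 38 - 27 = 11


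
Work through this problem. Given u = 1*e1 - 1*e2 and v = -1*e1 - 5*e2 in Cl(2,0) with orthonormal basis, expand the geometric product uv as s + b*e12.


Expand: (1*e1 - 1*e2)(-1*e1 - 5*e2)
= 1*(-1)*e1e1 + 1*(-5)*e1e2 + (-1)*(-1)*e2e1 + (-1)*(-5)*e2e2
Using e1^2 = e2^2 = 1, e2e1 = -e1e2:
Scalar part s = 1*(-1) + (-1)*(-5) = -1 + 5 = 4
Bivector part b = 1*(-5) - (-1)*(-1) = -5 - 1 = -6
uv = 4 - 6*e12


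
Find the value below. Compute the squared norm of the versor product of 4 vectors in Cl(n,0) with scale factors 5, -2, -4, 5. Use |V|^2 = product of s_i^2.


Each vector v_i has |v_i|^2 = s_i^2
Squared scales: 5^2 = 25, (-2)^2 = 4, (-4)^2 = 16, 5^2 = 25
|V|^2 = 25 * 4 * 16 * 25
= 40000


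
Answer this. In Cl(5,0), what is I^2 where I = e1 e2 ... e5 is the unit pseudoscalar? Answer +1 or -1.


The pseudoscalar I = e1...e_n (product of all n generators) of Cl(p,q) satisfies I^2 = (-1)^(q + n(n-1)/2).
p = 5, q = 0, n = p + q = 5
n(n-1)/2 = 5 * 4 / 2 = 10
Exponent = q + n(n-1)/2 = 0 + 10 = 10
I^2 = (-1)^10 = +1


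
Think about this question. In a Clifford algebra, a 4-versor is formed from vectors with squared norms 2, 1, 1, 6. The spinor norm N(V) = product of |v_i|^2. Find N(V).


Spinor norm N(V) = |v1|^2 * |v2|^2 * ... * |v4|^2
= 2 * 1 * 1 * 6
Running product: 2, 2, 2, 12
N(V) = 12


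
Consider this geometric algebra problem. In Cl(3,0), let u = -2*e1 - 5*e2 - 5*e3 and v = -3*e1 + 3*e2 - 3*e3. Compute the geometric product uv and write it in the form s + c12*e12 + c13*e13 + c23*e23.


In Cl(3,0): e_i^2 = 1, e_ie_j = -e_je_i for i != j.
Scalar part = u . v = (-2)*(-3) + (-5)*3 + (-5)*(-3)
= 6 + (-15) + 15 = 6
e12 coeff = (-2)*3 - (-5)*(-3) = -6 - 15 = -21
e13 coeff = (-2)*(-3) - (-5)*(-3) = 6 - 15 = -9
e23 coeff = (-5)*(-3) - (-5)*3 = 15 - (-15) = 30
uv = 6 - 21*e12 - 9*e13 + 30*e23


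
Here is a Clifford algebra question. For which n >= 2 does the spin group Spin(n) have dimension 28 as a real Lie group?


dim Spin(n) = dim so(n) = n(n-1)/2.
Solve n(n-1)/2 = 28, i.e. n^2 - n - 56 = 0.
Discriminant = 1 + 8*28 = 225
n = (1 + sqrt(225))/2 = (1 + 15)/2 = 8


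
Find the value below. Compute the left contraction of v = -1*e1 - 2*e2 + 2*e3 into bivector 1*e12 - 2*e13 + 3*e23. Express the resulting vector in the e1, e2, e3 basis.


Left contraction v _| B = <vB>_1 (grade-1 part of the geometric product vB).
Using e1_|e12 = e2, e2_|e12 = -e1, e1_|e13 = e3, e3_|e13 = -e1, e2_|e23 = e3, e3_|e23 = -e2:
e1 coeff: -v2*b12 - v3*b13 = -(-2)*(1) - (2)*(-2) = 6
e2 coeff: v1*b12 - v3*b23 = (-1)*(1) - (2)*(3) = -7
e3 coeff: v1*b13 + v2*b23 = (-1)*(-2) + (-2)*(3) = -4
v _| B = 6*e1 - 7*e2 - 4*e3


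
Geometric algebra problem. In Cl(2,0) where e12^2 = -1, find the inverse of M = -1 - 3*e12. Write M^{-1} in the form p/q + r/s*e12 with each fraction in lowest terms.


M = -1 - 3*e12, where e12^2 = -1.
Since M commutes with its reverse ~M = a - b*e12, M * ~M = a^2 - b^2*e12^2 = a^2 + b^2.
So M^{-1} = ~M / (a^2 + b^2) = (a - b*e12)/(a^2 + b^2).
a^2 + b^2 = 1 + 9 = 10
Scalar part = -1/10 = -1/10
Bivector coeff = 3/10 = 3/10
M^{-1} = -1/10 + 3/10*e12


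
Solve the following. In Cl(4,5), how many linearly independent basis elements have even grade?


Even subalgebra dimension = 2^(n-1)
n = 4 + 5 = 9
2^(9 - 1) = 2^8 = 256
Verification: sum of C(9,k) for even k = 1 + 36 + 126 + 84 + 9 = 256
Result = 256


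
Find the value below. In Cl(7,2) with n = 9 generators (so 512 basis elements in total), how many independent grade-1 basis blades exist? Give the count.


Number of grade-k basis blades in Cl(p,q) with n = p + q is C(n, k).
n = 7 + 2 = 9
C(9, 1) = 9! / (1! * 8!)
= 362880 / (1 * 40320)
= 9


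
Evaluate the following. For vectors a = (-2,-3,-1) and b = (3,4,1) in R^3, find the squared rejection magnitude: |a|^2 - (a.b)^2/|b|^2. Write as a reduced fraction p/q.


|a|^2 = (-2)^2 + (-3)^2 + (-1)^2 = 14
|b|^2 = 3^2 + 4^2 + 1^2 = 26
a . b = (-2)*3 + (-3)*4 + (-1)*1 = -19
(a.b)^2 = (-19)^2 = 361
|rej|^2 = 14 - 361/26
= (364 - 361)/26
= 3/26
In lowest terms: 3/26


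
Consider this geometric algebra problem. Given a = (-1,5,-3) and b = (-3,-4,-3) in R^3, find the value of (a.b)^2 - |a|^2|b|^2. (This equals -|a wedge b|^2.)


a . b = (-1)*(-3) + 5*(-4) + (-3)*(-3)
= 3 + (-20) + 9 = -8
|a|^2 = (-1)^2 + 5^2 + (-3)^2 = 35
|b|^2 = (-3)^2 + (-4)^2 + (-3)^2 = 34
(a.b)^2 = (-8)^2 = 64
|a|^2 * |b|^2 = 35 * 34 = 1190
Result = 64 - 1190 = -1126
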